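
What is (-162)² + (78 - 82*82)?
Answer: 19598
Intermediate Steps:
(-162)² + (78 - 82*82) = 26244 + (78 - 6724) = 26244 - 6646 = 19598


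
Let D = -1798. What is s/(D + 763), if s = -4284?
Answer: 476/115 ≈ 4.1391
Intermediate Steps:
s/(D + 763) = -4284/(-1798 + 763) = -4284/(-1035) = -1/1035*(-4284) = 476/115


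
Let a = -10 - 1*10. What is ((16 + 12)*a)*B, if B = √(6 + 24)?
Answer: -560*√30 ≈ -3067.2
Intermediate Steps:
B = √30 ≈ 5.4772
a = -20 (a = -10 - 10 = -20)
((16 + 12)*a)*B = ((16 + 12)*(-20))*√30 = (28*(-20))*√30 = -560*√30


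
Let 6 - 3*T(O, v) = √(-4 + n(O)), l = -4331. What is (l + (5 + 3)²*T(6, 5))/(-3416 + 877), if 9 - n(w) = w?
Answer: 4203/2539 + 64*I/7617 ≈ 1.6554 + 0.0084023*I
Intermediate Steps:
n(w) = 9 - w
T(O, v) = 2 - √(5 - O)/3 (T(O, v) = 2 - √(-4 + (9 - O))/3 = 2 - √(5 - O)/3)
(l + (5 + 3)²*T(6, 5))/(-3416 + 877) = (-4331 + (5 + 3)²*(2 - √(5 - 1*6)/3))/(-3416 + 877) = (-4331 + 8²*(2 - √(5 - 6)/3))/(-2539) = (-4331 + 64*(2 - I/3))*(-1/2539) = (-4331 + (128 - 64*I/3))*(-1/2539) = (-4203 - 64*I/3)*(-1/2539) = 4203/2539 + 64*I/7617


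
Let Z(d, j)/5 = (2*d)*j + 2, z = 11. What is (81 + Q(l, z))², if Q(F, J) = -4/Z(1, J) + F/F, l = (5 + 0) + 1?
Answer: 6046681/900 ≈ 6718.5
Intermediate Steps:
Z(d, j) = 10 + 10*d*j (Z(d, j) = 5*((2*d)*j + 2) = 5*(2*d*j + 2) = 5*(2 + 2*d*j) = 10 + 10*d*j)
l = 6 (l = 5 + 1 = 6)
Q(F, J) = 1 - 4/(10 + 10*J) (Q(F, J) = -4/(10 + 10*1*J) + F/F = -4/(10 + 10*J) + 1 = 1 - 4/(10 + 10*J))
(81 + Q(l, z))² = (81 + (⅗ + 11)/(1 + 11))² = (81 + (58/5)/12)² = (81 + (1/12)*(58/5))² = (81 + 29/30)² = (2459/30)² = 6046681/900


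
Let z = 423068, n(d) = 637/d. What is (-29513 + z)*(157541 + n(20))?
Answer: 248054331927/4 ≈ 6.2014e+10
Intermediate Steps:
(-29513 + z)*(157541 + n(20)) = (-29513 + 423068)*(157541 + 637/20) = 393555*(157541 + 637*(1/20)) = 393555*(157541 + 637/20) = 393555*(3151457/20) = 248054331927/4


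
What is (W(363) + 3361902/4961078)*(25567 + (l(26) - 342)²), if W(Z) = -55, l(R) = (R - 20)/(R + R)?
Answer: -6487988793533711/838422182 ≈ -7.7383e+6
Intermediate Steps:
l(R) = (-20 + R)/(2*R) (l(R) = (-20 + R)/((2*R)) = (-20 + R)*(1/(2*R)) = (-20 + R)/(2*R))
(W(363) + 3361902/4961078)*(25567 + (l(26) - 342)²) = (-55 + 3361902/4961078)*(25567 + ((½)*(-20 + 26)/26 - 342)²) = (-55 + 3361902*(1/4961078))*(25567 + ((½)*(1/26)*6 - 342)²) = (-55 + 1680951/2480539)*(25567 + (3/26 - 342)²) = -134748694*(25567 + (-8889/26)²)/2480539 = -134748694*(25567 + 79014321/676)/2480539 = -134748694/2480539*96297613/676 = -6487988793533711/838422182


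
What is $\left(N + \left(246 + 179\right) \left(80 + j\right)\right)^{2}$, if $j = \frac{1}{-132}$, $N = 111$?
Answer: $\frac{20270047959529}{17424} \approx 1.1633 \cdot 10^{9}$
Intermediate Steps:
$j = - \frac{1}{132} \approx -0.0075758$
$\left(N + \left(246 + 179\right) \left(80 + j\right)\right)^{2} = \left(111 + \left(246 + 179\right) \left(80 - \frac{1}{132}\right)\right)^{2} = \left(111 + 425 \cdot \frac{10559}{132}\right)^{2} = \left(111 + \frac{4487575}{132}\right)^{2} = \left(\frac{4502227}{132}\right)^{2} = \frac{20270047959529}{17424}$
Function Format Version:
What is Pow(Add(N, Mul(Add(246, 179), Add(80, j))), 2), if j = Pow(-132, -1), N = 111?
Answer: Rational(20270047959529, 17424) ≈ 1.1633e+9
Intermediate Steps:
j = Rational(-1, 132) ≈ -0.0075758
Pow(Add(N, Mul(Add(246, 179), Add(80, j))), 2) = Pow(Add(111, Mul(Add(246, 179), Add(80, Rational(-1, 132)))), 2) = Pow(Add(111, Mul(425, Rational(10559, 132))), 2) = Pow(Add(111, Rational(4487575, 132)), 2) = Pow(Rational(4502227, 132), 2) = Rational(20270047959529, 17424)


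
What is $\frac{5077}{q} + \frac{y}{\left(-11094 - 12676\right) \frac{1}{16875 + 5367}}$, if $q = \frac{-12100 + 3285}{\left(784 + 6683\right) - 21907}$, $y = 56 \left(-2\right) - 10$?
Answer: $\frac{176654310166}{20953255} \approx 8430.9$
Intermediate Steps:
$y = -122$ ($y = -112 - 10 = -122$)
$q = \frac{1763}{2888}$ ($q = - \frac{8815}{7467 - 21907} = - \frac{8815}{-14440} = \left(-8815\right) \left(- \frac{1}{14440}\right) = \frac{1763}{2888} \approx 0.61046$)
$\frac{5077}{q} + \frac{y}{\left(-11094 - 12676\right) \frac{1}{16875 + 5367}} = \frac{5077}{\frac{1763}{2888}} - \frac{122}{\left(-11094 - 12676\right) \frac{1}{16875 + 5367}} = 5077 \cdot \frac{2888}{1763} - \frac{122}{\left(-23770\right) \frac{1}{22242}} = \frac{14662376}{1763} - \frac{122}{\left(-23770\right) \frac{1}{22242}} = \frac{14662376}{1763} - \frac{122}{- \frac{11885}{11121}} = \frac{14662376}{1763} - - \frac{1356762}{11885} = \frac{14662376}{1763} + \frac{1356762}{11885} = \frac{176654310166}{20953255}$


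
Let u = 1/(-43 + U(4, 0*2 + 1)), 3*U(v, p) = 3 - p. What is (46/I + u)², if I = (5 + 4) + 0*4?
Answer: 33814225/1306449 ≈ 25.883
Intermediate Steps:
U(v, p) = 1 - p/3 (U(v, p) = (3 - p)/3 = 1 - p/3)
I = 9 (I = 9 + 0 = 9)
u = -3/127 (u = 1/(-43 + (1 - (0*2 + 1)/3)) = 1/(-43 + (1 - (0 + 1)/3)) = 1/(-43 + (1 - ⅓*1)) = 1/(-43 + (1 - ⅓)) = 1/(-43 + ⅔) = 1/(-127/3) = -3/127 ≈ -0.023622)
(46/I + u)² = (46/9 - 3/127)² = (5815/1143)² = 33814225/1306449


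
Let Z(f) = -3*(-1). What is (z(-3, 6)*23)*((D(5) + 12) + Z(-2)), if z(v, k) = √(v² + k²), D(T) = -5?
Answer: 690*√5 ≈ 1542.9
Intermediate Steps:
Z(f) = 3
z(v, k) = √(k² + v²)
(z(-3, 6)*23)*((D(5) + 12) + Z(-2)) = (√(6² + (-3)²)*23)*((-5 + 12) + 3) = (√(36 + 9)*23)*(7 + 3) = (√45*23)*10 = ((3*√5)*23)*10 = (69*√5)*10 = 690*√5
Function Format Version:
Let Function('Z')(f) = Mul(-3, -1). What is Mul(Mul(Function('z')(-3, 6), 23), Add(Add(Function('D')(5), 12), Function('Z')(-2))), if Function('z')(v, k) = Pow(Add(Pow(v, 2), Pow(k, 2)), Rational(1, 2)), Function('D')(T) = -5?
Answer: Mul(690, Pow(5, Rational(1, 2))) ≈ 1542.9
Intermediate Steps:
Function('Z')(f) = 3
Function('z')(v, k) = Pow(Add(Pow(k, 2), Pow(v, 2)), Rational(1, 2))
Mul(Mul(Function('z')(-3, 6), 23), Add(Add(Function('D')(5), 12), Function('Z')(-2))) = Mul(Mul(Pow(Add(Pow(6, 2), Pow(-3, 2)), Rational(1, 2)), 23), Add(Add(-5, 12), 3)) = Mul(Mul(Pow(Add(36, 9), Rational(1, 2)), 23), Add(7, 3)) = Mul(Mul(Pow(45, Rational(1, 2)), 23), 10) = Mul(Mul(Mul(3, Pow(5, Rational(1, 2))), 23), 10) = Mul(Mul(69, Pow(5, Rational(1, 2))), 10) = Mul(690, Pow(5, Rational(1, 2)))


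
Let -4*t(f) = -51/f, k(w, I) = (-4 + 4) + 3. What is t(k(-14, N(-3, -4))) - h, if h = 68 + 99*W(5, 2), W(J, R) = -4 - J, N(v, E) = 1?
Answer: 3309/4 ≈ 827.25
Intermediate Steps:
k(w, I) = 3 (k(w, I) = 0 + 3 = 3)
t(f) = 51/(4*f) (t(f) = -(-51)/(4*f) = 51/(4*f))
h = -823 (h = 68 + 99*(-4 - 1*5) = 68 + 99*(-4 - 5) = 68 + 99*(-9) = 68 - 891 = -823)
t(k(-14, N(-3, -4))) - h = (51/4)/3 - 1*(-823) = (51/4)*(1/3) + 823 = 17/4 + 823 = 3309/4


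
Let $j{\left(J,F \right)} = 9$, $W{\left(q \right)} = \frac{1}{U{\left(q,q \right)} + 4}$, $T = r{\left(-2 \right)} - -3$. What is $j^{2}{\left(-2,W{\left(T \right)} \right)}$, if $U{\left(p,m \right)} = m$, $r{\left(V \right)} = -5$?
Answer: $81$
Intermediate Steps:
$T = -2$ ($T = -5 - -3 = -5 + 3 = -2$)
$W{\left(q \right)} = \frac{1}{4 + q}$ ($W{\left(q \right)} = \frac{1}{q + 4} = \frac{1}{4 + q}$)
$j^{2}{\left(-2,W{\left(T \right)} \right)} = 9^{2} = 81$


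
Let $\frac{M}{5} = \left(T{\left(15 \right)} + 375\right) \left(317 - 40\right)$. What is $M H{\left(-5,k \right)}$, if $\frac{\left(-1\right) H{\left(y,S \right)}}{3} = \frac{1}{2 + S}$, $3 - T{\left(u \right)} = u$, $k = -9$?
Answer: $\frac{1508265}{7} \approx 2.1547 \cdot 10^{5}$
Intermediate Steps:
$T{\left(u \right)} = 3 - u$
$H{\left(y,S \right)} = - \frac{3}{2 + S}$
$M = 502755$ ($M = 5 \left(\left(3 - 15\right) + 375\right) \left(317 - 40\right) = 5 \left(\left(3 - 15\right) + 375\right) 277 = 5 \left(-12 + 375\right) 277 = 5 \cdot 363 \cdot 277 = 5 \cdot 100551 = 502755$)
$M H{\left(-5,k \right)} = 502755 \left(- \frac{3}{2 - 9}\right) = 502755 \left(- \frac{3}{-7}\right) = 502755 \left(\left(-3\right) \left(- \frac{1}{7}\right)\right) = 502755 \cdot \frac{3}{7} = \frac{1508265}{7}$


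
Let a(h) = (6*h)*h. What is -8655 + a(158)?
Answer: 141129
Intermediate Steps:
a(h) = 6*h**2
-8655 + a(158) = -8655 + 6*158**2 = -8655 + 6*24964 = -8655 + 149784 = 141129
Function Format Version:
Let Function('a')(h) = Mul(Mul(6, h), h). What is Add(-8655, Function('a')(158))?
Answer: 141129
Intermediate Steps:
Function('a')(h) = Mul(6, Pow(h, 2))
Add(-8655, Function('a')(158)) = Add(-8655, Mul(6, Pow(158, 2))) = Add(-8655, Mul(6, 24964)) = Add(-8655, 149784) = 141129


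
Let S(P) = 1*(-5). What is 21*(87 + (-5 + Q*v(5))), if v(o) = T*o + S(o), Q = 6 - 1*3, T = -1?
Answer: 1092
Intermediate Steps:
S(P) = -5
Q = 3 (Q = 6 - 3 = 3)
v(o) = -5 - o (v(o) = -o - 5 = -5 - o)
21*(87 + (-5 + Q*v(5))) = 21*(87 + (-5 + 3*(-5 - 1*5))) = 21*(87 + (-5 + 3*(-5 - 5))) = 21*(87 + (-5 + 3*(-10))) = 21*(87 + (-5 - 30)) = 21*(87 - 35) = 21*52 = 1092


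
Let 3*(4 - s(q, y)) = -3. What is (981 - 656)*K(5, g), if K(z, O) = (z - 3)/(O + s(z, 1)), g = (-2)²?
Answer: 650/9 ≈ 72.222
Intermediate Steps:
g = 4
s(q, y) = 5 (s(q, y) = 4 - ⅓*(-3) = 4 + 1 = 5)
K(z, O) = (-3 + z)/(5 + O) (K(z, O) = (z - 3)/(O + 5) = (-3 + z)/(5 + O))
(981 - 656)*K(5, g) = (981 - 656)*((-3 + 5)/(5 + 4)) = 325*(2/9) = 650/9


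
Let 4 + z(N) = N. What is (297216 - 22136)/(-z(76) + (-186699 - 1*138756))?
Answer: -275080/325527 ≈ -0.84503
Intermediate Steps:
z(N) = -4 + N
(297216 - 22136)/(-z(76) + (-186699 - 1*138756)) = (297216 - 22136)/(-(-4 + 76) + (-186699 - 1*138756)) = 275080/(-1*72 + (-186699 - 138756)) = 275080/(-72 - 325455) = 275080/(-325527) = 275080*(-1/325527) = -275080/325527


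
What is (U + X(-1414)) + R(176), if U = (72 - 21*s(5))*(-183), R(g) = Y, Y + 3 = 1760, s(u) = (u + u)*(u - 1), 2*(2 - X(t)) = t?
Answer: 143010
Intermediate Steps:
X(t) = 2 - t/2
s(u) = 2*u*(-1 + u) (s(u) = (2*u)*(-1 + u) = 2*u*(-1 + u))
Y = 1757 (Y = -3 + 1760 = 1757)
R(g) = 1757
U = 140544 (U = (72 - 42*5*(-1 + 5))*(-183) = (72 - 42*5*4)*(-183) = (72 - 21*40)*(-183) = (72 - 840)*(-183) = -768*(-183) = 140544)
(U + X(-1414)) + R(176) = (140544 + (2 - ½*(-1414))) + 1757 = (140544 + (2 + 707)) + 1757 = (140544 + 709) + 1757 = 141253 + 1757 = 143010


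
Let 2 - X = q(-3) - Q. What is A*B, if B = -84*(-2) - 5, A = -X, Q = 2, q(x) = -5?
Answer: -1467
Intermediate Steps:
X = 9 (X = 2 - (-5 - 1*2) = 2 - (-5 - 2) = 2 - 1*(-7) = 2 + 7 = 9)
A = -9 (A = -1*9 = -9)
B = 163 (B = -14*(-12) - 5 = 168 - 5 = 163)
A*B = -9*163 = -1467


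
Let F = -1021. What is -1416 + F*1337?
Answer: -1366493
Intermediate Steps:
-1416 + F*1337 = -1416 - 1021*1337 = -1416 - 1365077 = -1366493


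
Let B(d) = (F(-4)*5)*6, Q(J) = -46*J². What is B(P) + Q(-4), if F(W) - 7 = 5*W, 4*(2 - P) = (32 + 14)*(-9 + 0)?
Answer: -1126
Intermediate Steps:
P = 211/2 (P = 2 - (32 + 14)*(-9 + 0)/4 = 2 - 23*(-9)/2 = 2 - ¼*(-414) = 2 + 207/2 = 211/2 ≈ 105.50)
F(W) = 7 + 5*W
B(d) = -390 (B(d) = ((7 + 5*(-4))*5)*6 = ((7 - 20)*5)*6 = -13*5*6 = -65*6 = -390)
B(P) + Q(-4) = -390 - 46*(-4)² = -390 - 46*16 = -390 - 736 = -1126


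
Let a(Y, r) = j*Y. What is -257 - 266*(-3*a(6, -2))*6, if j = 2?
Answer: 57199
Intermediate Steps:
a(Y, r) = 2*Y
-257 - 266*(-3*a(6, -2))*6 = -257 - 266*(-6*6)*6 = -257 - 266*(-3*12)*6 = -257 - (-9576)*6 = -257 - 266*(-216) = -257 + 57456 = 57199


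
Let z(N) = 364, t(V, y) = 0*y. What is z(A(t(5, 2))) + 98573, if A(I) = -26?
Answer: 98937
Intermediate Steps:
t(V, y) = 0
z(A(t(5, 2))) + 98573 = 364 + 98573 = 98937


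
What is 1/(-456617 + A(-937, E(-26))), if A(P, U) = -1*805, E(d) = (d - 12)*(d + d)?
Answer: -1/457422 ≈ -2.1862e-6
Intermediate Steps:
E(d) = 2*d*(-12 + d) (E(d) = (-12 + d)*(2*d) = 2*d*(-12 + d))
A(P, U) = -805
1/(-456617 + A(-937, E(-26))) = 1/(-456617 - 805) = 1/(-457422) = -1/457422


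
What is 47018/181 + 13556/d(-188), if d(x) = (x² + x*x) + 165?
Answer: 3333819990/12824393 ≈ 259.96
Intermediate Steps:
d(x) = 165 + 2*x² (d(x) = (x² + x²) + 165 = 2*x² + 165 = 165 + 2*x²)
47018/181 + 13556/d(-188) = 47018/181 + 13556/(165 + 2*(-188)²) = 47018*(1/181) + 13556/(165 + 2*35344) = 47018/181 + 13556/(165 + 70688) = 47018/181 + 13556/70853 = 3333819990/12824393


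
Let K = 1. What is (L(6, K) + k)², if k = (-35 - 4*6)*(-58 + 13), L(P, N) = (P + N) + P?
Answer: 7118224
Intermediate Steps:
L(P, N) = N + 2*P (L(P, N) = (N + P) + P = N + 2*P)
k = 2655 (k = (-35 - 24)*(-45) = -59*(-45) = 2655)
(L(6, K) + k)² = ((1 + 2*6) + 2655)² = ((1 + 12) + 2655)² = (13 + 2655)² = 2668² = 7118224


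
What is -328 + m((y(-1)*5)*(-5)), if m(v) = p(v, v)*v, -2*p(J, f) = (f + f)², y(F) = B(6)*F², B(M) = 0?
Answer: -328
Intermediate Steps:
y(F) = 0 (y(F) = 0*F² = 0)
p(J, f) = -2*f² (p(J, f) = -(f + f)²/2 = -4*f²/2 = -2*f²)
m(v) = -2*v³ (m(v) = (-2*v²)*v = -2*v³)
-328 + m((y(-1)*5)*(-5)) = -328 - 2*((0*5)*(-5))³ = -328 - 2*(0*(-5))³ = -328 - 2*0³ = -328 - 2*0 = -328 + 0 = -328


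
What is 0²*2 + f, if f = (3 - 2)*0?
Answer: 0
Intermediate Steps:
f = 0 (f = 1*0 = 0)
0²*2 + f = 0²*2 + 0 = 0*2 + 0 = 0 + 0 = 0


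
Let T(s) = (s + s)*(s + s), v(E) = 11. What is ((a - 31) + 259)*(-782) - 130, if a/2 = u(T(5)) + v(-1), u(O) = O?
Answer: -352030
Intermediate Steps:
T(s) = 4*s² (T(s) = (2*s)*(2*s) = 4*s²)
a = 222 (a = 2*(4*5² + 11) = 2*(4*25 + 11) = 2*(100 + 11) = 2*111 = 222)
((a - 31) + 259)*(-782) - 130 = ((222 - 31) + 259)*(-782) - 130 = (191 + 259)*(-782) - 130 = 450*(-782) - 130 = -351900 - 130 = -352030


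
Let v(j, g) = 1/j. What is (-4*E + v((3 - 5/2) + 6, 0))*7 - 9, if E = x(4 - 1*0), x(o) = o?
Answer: -1559/13 ≈ -119.92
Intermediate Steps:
E = 4 (E = 4 - 1*0 = 4 + 0 = 4)
v(j, g) = 1/j
(-4*E + v((3 - 5/2) + 6, 0))*7 - 9 = (-4*4 + 1/((3 - 5/2) + 6))*7 - 9 = (-16 + 1/((3 - 5*½) + 6))*7 - 9 = (-16 + 1/((3 - 5/2) + 6))*7 - 9 = (-16 + 1/(½ + 6))*7 - 9 = (-16 + 1/(13/2))*7 - 9 = (-16 + 2/13)*7 - 9 = -206/13*7 - 9 = -1442/13 - 9 = -1559/13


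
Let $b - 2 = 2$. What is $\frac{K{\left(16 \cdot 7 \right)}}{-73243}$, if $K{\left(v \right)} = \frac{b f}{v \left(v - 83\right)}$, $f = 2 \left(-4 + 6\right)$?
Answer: $- \frac{1}{14868329} \approx -6.7257 \cdot 10^{-8}$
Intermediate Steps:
$b = 4$ ($b = 2 + 2 = 4$)
$f = 4$ ($f = 2 \cdot 2 = 4$)
$K{\left(v \right)} = \frac{16}{v \left(-83 + v\right)}$ ($K{\left(v \right)} = \frac{4 \cdot 4}{v \left(v - 83\right)} = \frac{16}{v \left(-83 + v\right)}$)
$\frac{K{\left(16 \cdot 7 \right)}}{-73243} = \frac{16 \frac{1}{16 \cdot 7} \frac{1}{-83 + 16 \cdot 7}}{-73243} = \frac{16}{112 \left(-83 + 112\right)} \left(- \frac{1}{73243}\right) = 16 \cdot \frac{1}{112} \cdot \frac{1}{29} \left(- \frac{1}{73243}\right) = \frac{1}{203} \left(- \frac{1}{73243}\right) = - \frac{1}{14868329}$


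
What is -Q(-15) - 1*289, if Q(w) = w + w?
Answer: -259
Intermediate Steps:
Q(w) = 2*w
-Q(-15) - 1*289 = -2*(-15) - 1*289 = -1*(-30) - 289 = 30 - 289 = -259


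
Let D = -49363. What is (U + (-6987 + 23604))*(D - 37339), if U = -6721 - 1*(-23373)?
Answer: -2884488838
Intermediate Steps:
U = 16652 (U = -6721 + 23373 = 16652)
(U + (-6987 + 23604))*(D - 37339) = (16652 + (-6987 + 23604))*(-49363 - 37339) = (16652 + 16617)*(-86702) = 33269*(-86702) = -2884488838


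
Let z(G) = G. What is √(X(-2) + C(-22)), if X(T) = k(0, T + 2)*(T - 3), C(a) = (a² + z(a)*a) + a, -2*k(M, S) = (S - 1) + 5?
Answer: 2*√239 ≈ 30.919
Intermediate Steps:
k(M, S) = -2 - S/2 (k(M, S) = -((S - 1) + 5)/2 = -((-1 + S) + 5)/2 = -(4 + S)/2 = -2 - S/2)
C(a) = a + 2*a² (C(a) = (a² + a*a) + a = (a² + a²) + a = 2*a² + a = a + 2*a²)
X(T) = (-3 + T)*(-3 - T/2) (X(T) = (-2 - (T + 2)/2)*(T - 3) = (-2 - (2 + T)/2)*(-3 + T) = (-2 + (-1 - T/2))*(-3 + T) = (-3 - T/2)*(-3 + T) = (-3 + T)*(-3 - T/2))
√(X(-2) + C(-22)) = √(-(-3 - 2)*(6 - 2)/2 - 22*(1 + 2*(-22))) = √(-½*(-5)*4 - 22*(1 - 44)) = √(10 - 22*(-43)) = √(10 + 946) = √956 = 2*√239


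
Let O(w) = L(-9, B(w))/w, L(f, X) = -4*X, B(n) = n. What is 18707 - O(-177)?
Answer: 18711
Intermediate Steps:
O(w) = -4 (O(w) = (-4*w)/w = -4)
18707 - O(-177) = 18707 - 1*(-4) = 18707 + 4 = 18711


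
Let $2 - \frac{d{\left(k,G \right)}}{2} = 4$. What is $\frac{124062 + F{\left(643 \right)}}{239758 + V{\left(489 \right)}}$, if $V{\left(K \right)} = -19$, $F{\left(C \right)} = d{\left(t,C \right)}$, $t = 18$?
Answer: $\frac{124058}{239739} \approx 0.51747$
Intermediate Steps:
$d{\left(k,G \right)} = -4$ ($d{\left(k,G \right)} = 4 - 8 = -4$)
$F{\left(C \right)} = -4$
$\frac{124062 + F{\left(643 \right)}}{239758 + V{\left(489 \right)}} = \frac{124062 - 4}{239758 - 19} = \frac{124058}{239739}$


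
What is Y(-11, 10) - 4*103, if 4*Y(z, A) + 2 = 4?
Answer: -823/2 ≈ -411.50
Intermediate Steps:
Y(z, A) = ½ (Y(z, A) = -½ + (¼)*4 = -½ + 1 = ½)
Y(-11, 10) - 4*103 = ½ - 4*103 = ½ - 412 = -823/2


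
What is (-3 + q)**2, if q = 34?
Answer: 961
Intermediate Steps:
(-3 + q)**2 = (-3 + 34)**2 = 31**2 = 961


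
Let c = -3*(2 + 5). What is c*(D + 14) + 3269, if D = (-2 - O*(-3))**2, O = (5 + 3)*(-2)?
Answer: -49525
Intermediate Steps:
O = -16 (O = 8*(-2) = -16)
D = 2500 (D = (-2 - 1*(-16)*(-3))**2 = (-2 + 16*(-3))**2 = (-2 - 48)**2 = (-50)**2 = 2500)
c = -21 (c = -3*7 = -21)
c*(D + 14) + 3269 = -21*(2500 + 14) + 3269 = -21*2514 + 3269 = -52794 + 3269 = -49525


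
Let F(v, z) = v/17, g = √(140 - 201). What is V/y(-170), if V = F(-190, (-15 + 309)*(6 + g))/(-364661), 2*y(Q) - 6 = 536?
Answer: 190/1679993227 ≈ 1.1310e-7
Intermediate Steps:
y(Q) = 271 (y(Q) = 3 + (½)*536 = 3 + 268 = 271)
g = I*√61 (g = √(-61) = I*√61 ≈ 7.8102*I)
F(v, z) = v/17 (F(v, z) = v*(1/17) = v/17)
V = 190/6199237 (V = ((1/17)*(-190))/(-364661) = -190/17*(-1/364661) = 190/6199237 ≈ 3.0649e-5)
V/y(-170) = (190/6199237)/271 = (190/6199237)*(1/271) = 190/1679993227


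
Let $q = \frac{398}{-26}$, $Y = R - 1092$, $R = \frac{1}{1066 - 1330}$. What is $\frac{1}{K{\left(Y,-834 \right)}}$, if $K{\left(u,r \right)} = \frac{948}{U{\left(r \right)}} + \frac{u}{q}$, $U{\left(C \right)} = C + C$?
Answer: $\frac{7302504}{516787879} \approx 0.014131$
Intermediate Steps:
$R = - \frac{1}{264}$ ($R = \frac{1}{-264} = - \frac{1}{264} \approx -0.0037879$)
$U{\left(C \right)} = 2 C$
$Y = - \frac{288289}{264}$ ($Y = - \frac{1}{264} - 1092 = - \frac{288289}{264} \approx -1092.0$)
$q = - \frac{199}{13}$ ($q = 398 \left(- \frac{1}{26}\right) = - \frac{199}{13} \approx -15.308$)
$K{\left(u,r \right)} = \frac{474}{r} - \frac{13 u}{199}$ ($K{\left(u,r \right)} = \frac{948}{2 r} + \frac{u}{- \frac{199}{13}} = 948 \frac{1}{2 r} + u \left(- \frac{13}{199}\right) = \frac{474}{r} - \frac{13 u}{199}$)
$\frac{1}{K{\left(Y,-834 \right)}} = \frac{1}{\frac{474}{-834} - - \frac{3747757}{52536}} = \frac{1}{474 \left(- \frac{1}{834}\right) + \frac{3747757}{52536}} = \frac{1}{- \frac{79}{139} + \frac{3747757}{52536}} = \frac{1}{\frac{516787879}{7302504}} = \frac{7302504}{516787879}$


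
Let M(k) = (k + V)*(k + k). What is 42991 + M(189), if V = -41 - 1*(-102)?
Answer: 137491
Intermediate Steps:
V = 61 (V = -41 + 102 = 61)
M(k) = 2*k*(61 + k) (M(k) = (k + 61)*(k + k) = (61 + k)*(2*k) = 2*k*(61 + k))
42991 + M(189) = 42991 + 2*189*(61 + 189) = 42991 + 2*189*250 = 42991 + 94500 = 137491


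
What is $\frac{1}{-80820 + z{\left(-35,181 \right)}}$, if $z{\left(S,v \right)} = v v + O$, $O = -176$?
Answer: $- \frac{1}{48235} \approx -2.0732 \cdot 10^{-5}$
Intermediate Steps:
$z{\left(S,v \right)} = -176 + v^{2}$ ($z{\left(S,v \right)} = v v - 176 = v^{2} - 176 = -176 + v^{2}$)
$\frac{1}{-80820 + z{\left(-35,181 \right)}} = \frac{1}{-80820 - \left(176 - 181^{2}\right)} = \frac{1}{-80820 + \left(-176 + 32761\right)} = \frac{1}{-80820 + 32585} = \frac{1}{-48235} = - \frac{1}{48235}$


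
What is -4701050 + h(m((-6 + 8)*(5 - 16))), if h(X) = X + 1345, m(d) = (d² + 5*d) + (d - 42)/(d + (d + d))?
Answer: -155077891/33 ≈ -4.6993e+6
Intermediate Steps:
m(d) = d² + 5*d + (-42 + d)/(3*d) (m(d) = (d² + 5*d) + (-42 + d)/(d + 2*d) = (d² + 5*d) + (-42 + d)/((3*d)) = (d² + 5*d) + (-42 + d)*(1/(3*d)) = (d² + 5*d) + (-42 + d)/(3*d) = d² + 5*d + (-42 + d)/(3*d))
h(X) = 1345 + X
-4701050 + h(m((-6 + 8)*(5 - 16))) = -4701050 + (1345 + (⅓ + ((-6 + 8)*(5 - 16))² - 14*1/((-6 + 8)*(5 - 16)) + 5*((-6 + 8)*(5 - 16)))) = -4701050 + (1345 + (⅓ + (2*(-11))² - 14/(2*(-11)) + 5*(2*(-11)))) = -4701050 + (1345 + (⅓ + (-22)² - 14/(-22) + 5*(-22))) = -4701050 + (1345 + (⅓ + 484 - 14*(-1/22) - 110)) = -4701050 + (1345 + (⅓ + 484 + 7/11 - 110)) = -4701050 + (1345 + 12374/33) = -4701050 + 56759/33 = -155077891/33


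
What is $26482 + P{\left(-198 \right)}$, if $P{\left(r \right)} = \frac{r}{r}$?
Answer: $26483$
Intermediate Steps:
$P{\left(r \right)} = 1$
$26482 + P{\left(-198 \right)} = 26482 + 1 = 26483$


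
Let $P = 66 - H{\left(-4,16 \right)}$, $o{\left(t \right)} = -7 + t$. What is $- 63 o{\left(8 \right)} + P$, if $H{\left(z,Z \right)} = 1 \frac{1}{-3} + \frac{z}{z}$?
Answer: $\frac{7}{3} \approx 2.3333$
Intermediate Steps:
$H{\left(z,Z \right)} = \frac{2}{3}$ ($H{\left(z,Z \right)} = 1 \left(- \frac{1}{3}\right) + 1 = - \frac{1}{3} + 1 = \frac{2}{3}$)
$P = \frac{196}{3}$ ($P = 66 - \frac{2}{3} = \frac{196}{3} \approx 65.333$)
$- 63 o{\left(8 \right)} + P = - 63 \left(-7 + 8\right) + \frac{196}{3} = \left(-63\right) 1 + \frac{196}{3} = -63 + \frac{196}{3} = \frac{7}{3}$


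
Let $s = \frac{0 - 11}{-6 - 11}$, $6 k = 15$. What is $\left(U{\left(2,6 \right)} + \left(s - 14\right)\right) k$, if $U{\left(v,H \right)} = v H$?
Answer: $- \frac{115}{34} \approx -3.3824$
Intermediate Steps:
$k = \frac{5}{2}$ ($k = \frac{1}{6} \cdot 15 = \frac{5}{2} \approx 2.5$)
$s = \frac{11}{17}$ ($s = - \frac{11}{-17} = \left(-11\right) \left(- \frac{1}{17}\right) = \frac{11}{17} \approx 0.64706$)
$U{\left(v,H \right)} = H v$
$\left(U{\left(2,6 \right)} + \left(s - 14\right)\right) k = \left(6 \cdot 2 + \left(\frac{11}{17} - 14\right)\right) \frac{5}{2} = \left(12 - \frac{227}{17}\right) \frac{5}{2} = \left(- \frac{23}{17}\right) \frac{5}{2} = - \frac{115}{34}$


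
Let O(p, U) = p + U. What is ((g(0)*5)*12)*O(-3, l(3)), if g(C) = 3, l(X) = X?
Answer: 0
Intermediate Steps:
O(p, U) = U + p
((g(0)*5)*12)*O(-3, l(3)) = ((3*5)*12)*(3 - 3) = (15*12)*0 = 180*0 = 0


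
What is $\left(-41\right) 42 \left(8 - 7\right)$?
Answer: $-1722$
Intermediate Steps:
$\left(-41\right) 42 \left(8 - 7\right) = - 1722 \left(8 - 7\right) = \left(-1722\right) 1 = -1722$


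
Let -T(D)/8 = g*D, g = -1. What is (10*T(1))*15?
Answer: 1200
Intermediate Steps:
T(D) = 8*D (T(D) = -(-8)*D = 8*D)
(10*T(1))*15 = (10*(8*1))*15 = (10*8)*15 = 80*15 = 1200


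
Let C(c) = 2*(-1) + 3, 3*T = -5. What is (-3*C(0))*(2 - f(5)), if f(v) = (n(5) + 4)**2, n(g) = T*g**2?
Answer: 12751/3 ≈ 4250.3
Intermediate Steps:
T = -5/3 (T = (1/3)*(-5) = -5/3 ≈ -1.6667)
C(c) = 1 (C(c) = -2 + 3 = 1)
n(g) = -5*g**2/3
f(v) = 12769/9 (f(v) = (-5/3*5**2 + 4)**2 = (-5/3*25 + 4)**2 = (-125/3 + 4)**2 = (-113/3)**2 = 12769/9)
(-3*C(0))*(2 - f(5)) = (-3*1)*(2 - 1*12769/9) = -3*(2 - 12769/9) = -3*(-12751/9) = 12751/3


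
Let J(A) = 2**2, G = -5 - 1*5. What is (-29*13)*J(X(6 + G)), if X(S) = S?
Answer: -1508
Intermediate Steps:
G = -10 (G = -5 - 5 = -10)
J(A) = 4
(-29*13)*J(X(6 + G)) = -29*13*4 = -377*4 = -1508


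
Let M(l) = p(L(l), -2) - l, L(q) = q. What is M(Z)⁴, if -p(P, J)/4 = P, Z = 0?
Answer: 0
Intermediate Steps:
p(P, J) = -4*P
M(l) = -5*l (M(l) = -4*l - l = -5*l)
M(Z)⁴ = (-5*0)⁴ = 0⁴ = 0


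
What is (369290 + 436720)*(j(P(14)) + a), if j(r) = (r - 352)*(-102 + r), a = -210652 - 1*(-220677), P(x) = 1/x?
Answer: 3625323765645/98 ≈ 3.6993e+10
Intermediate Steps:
a = 10025 (a = -210652 + 220677 = 10025)
j(r) = (-352 + r)*(-102 + r)
(369290 + 436720)*(j(P(14)) + a) = (369290 + 436720)*((35904 + (1/14)² - 454/14) + 10025) = 806010*((35904 + (1/14)² - 454*1/14) + 10025) = 806010*((35904 + 1/196 - 227/7) + 10025) = 806010*(7030829/196 + 10025) = 806010*(8995729/196) = 3625323765645/98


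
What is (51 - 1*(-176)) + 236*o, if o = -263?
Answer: -61841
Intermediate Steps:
(51 - 1*(-176)) + 236*o = (51 - 1*(-176)) + 236*(-263) = (51 + 176) - 62068 = 227 - 62068 = -61841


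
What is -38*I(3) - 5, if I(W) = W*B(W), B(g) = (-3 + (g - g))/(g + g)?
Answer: 52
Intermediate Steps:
B(g) = -3/(2*g) (B(g) = (-3 + 0)/((2*g)) = -3/(2*g))
I(W) = -3/2 (I(W) = W*(-3/(2*W)) = -3/2)
-38*I(3) - 5 = -38*(-3/2) - 5 = 57 - 5 = 52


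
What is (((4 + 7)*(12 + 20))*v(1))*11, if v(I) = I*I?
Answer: 3872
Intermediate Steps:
v(I) = I**2
(((4 + 7)*(12 + 20))*v(1))*11 = (((4 + 7)*(12 + 20))*1**2)*11 = ((11*32)*1)*11 = (352*1)*11 = 352*11 = 3872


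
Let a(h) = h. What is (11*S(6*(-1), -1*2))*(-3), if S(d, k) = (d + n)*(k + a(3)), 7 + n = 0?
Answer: 429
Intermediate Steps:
n = -7 (n = -7 + 0 = -7)
S(d, k) = (-7 + d)*(3 + k) (S(d, k) = (d - 7)*(k + 3) = (-7 + d)*(3 + k))
(11*S(6*(-1), -1*2))*(-3) = (11*(-21 - (-7)*2 + 3*(6*(-1)) + (6*(-1))*(-1*2)))*(-3) = (11*(-21 - 7*(-2) + 3*(-6) - 6*(-2)))*(-3) = (11*(-21 + 14 - 18 + 12))*(-3) = (11*(-13))*(-3) = -143*(-3) = 429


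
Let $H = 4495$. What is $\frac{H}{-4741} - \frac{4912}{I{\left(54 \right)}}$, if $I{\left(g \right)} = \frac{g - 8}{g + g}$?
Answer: $- \frac{1257644153}{109043} \approx -11533.0$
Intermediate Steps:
$I{\left(g \right)} = \frac{-8 + g}{2 g}$
$\frac{H}{-4741} - \frac{4912}{I{\left(54 \right)}} = \frac{4495}{-4741} - \frac{4912}{\frac{1}{2} \cdot \frac{1}{54} \left(-8 + 54\right)} = 4495 \left(- \frac{1}{4741}\right) - \frac{4912}{\frac{1}{2} \cdot \frac{1}{54} \cdot 46} = - \frac{4495}{4741} - \frac{4912}{\frac{23}{54}} = - \frac{4495}{4741} - \frac{265248}{23} = - \frac{1257644153}{109043}$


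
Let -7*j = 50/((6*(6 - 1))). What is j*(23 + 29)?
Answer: -260/21 ≈ -12.381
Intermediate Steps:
j = -5/21 (j = -50/(7*(6*(6 - 1))) = -50/(7*(6*5)) = -50/(7*30) = -1/7*5/3 = -5/21 ≈ -0.23810)
j*(23 + 29) = -5*(23 + 29)/21 = -5/21*52 = -260/21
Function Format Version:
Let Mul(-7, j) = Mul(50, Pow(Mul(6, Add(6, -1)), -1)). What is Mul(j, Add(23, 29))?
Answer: Rational(-260, 21) ≈ -12.381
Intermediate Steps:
j = Rational(-5, 21) (j = Mul(Rational(-1, 7), Mul(50, Pow(Mul(6, Add(6, -1)), -1))) = Mul(Rational(-1, 7), Mul(50, Pow(Mul(6, 5), -1))) = Mul(Rational(-1, 7), Mul(50, Pow(30, -1))) = Mul(Rational(-1, 7), Mul(50, Rational(1, 30))) = Mul(Rational(-1, 7), Rational(5, 3)) = Rational(-5, 21) ≈ -0.23810)
Mul(j, Add(23, 29)) = Mul(Rational(-5, 21), Add(23, 29)) = Mul(Rational(-5, 21), 52) = Rational(-260, 21)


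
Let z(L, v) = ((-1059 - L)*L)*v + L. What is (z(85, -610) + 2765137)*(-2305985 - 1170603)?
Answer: -215832222065736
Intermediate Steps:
z(L, v) = L + L*v*(-1059 - L) (z(L, v) = (L*(-1059 - L))*v + L = L*v*(-1059 - L) + L = L + L*v*(-1059 - L))
(z(85, -610) + 2765137)*(-2305985 - 1170603) = (85*(1 - 1059*(-610) - 1*85*(-610)) + 2765137)*(-2305985 - 1170603) = (85*(1 + 645990 + 51850) + 2765137)*(-3476588) = (85*697841 + 2765137)*(-3476588) = (59316485 + 2765137)*(-3476588) = 62081622*(-3476588) = -215832222065736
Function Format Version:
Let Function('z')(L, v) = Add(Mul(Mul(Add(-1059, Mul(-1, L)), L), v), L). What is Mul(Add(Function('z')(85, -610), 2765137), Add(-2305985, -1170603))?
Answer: -215832222065736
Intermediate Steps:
Function('z')(L, v) = Add(L, Mul(L, v, Add(-1059, Mul(-1, L)))) (Function('z')(L, v) = Add(Mul(Mul(L, Add(-1059, Mul(-1, L))), v), L) = Add(Mul(L, v, Add(-1059, Mul(-1, L))), L) = Add(L, Mul(L, v, Add(-1059, Mul(-1, L)))))
Mul(Add(Function('z')(85, -610), 2765137), Add(-2305985, -1170603)) = Mul(Add(Mul(85, Add(1, Mul(-1059, -610), Mul(-1, 85, -610))), 2765137), Add(-2305985, -1170603)) = Mul(Add(Mul(85, Add(1, 645990, 51850)), 2765137), -3476588) = Mul(Add(Mul(85, 697841), 2765137), -3476588) = Mul(Add(59316485, 2765137), -3476588) = Mul(62081622, -3476588) = -215832222065736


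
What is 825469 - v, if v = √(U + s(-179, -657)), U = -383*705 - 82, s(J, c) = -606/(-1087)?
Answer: 825469 - I*√319137583471/1087 ≈ 8.2547e+5 - 519.71*I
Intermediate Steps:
s(J, c) = 606/1087 (s(J, c) = -606*(-1/1087) = 606/1087)
U = -270097 (U = -270015 - 82 = -270097)
v = I*√319137583471/1087 (v = √(-270097 + 606/1087) = √(-293594833/1087) = I*√319137583471/1087 ≈ 519.71*I)
825469 - v = 825469 - I*√319137583471/1087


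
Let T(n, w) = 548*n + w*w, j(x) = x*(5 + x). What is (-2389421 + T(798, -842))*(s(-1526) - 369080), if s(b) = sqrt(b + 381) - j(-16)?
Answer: 459041704168 - 1243153*I*sqrt(1145) ≈ 4.5904e+11 - 4.2066e+7*I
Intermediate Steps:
T(n, w) = w**2 + 548*n (T(n, w) = 548*n + w**2 = w**2 + 548*n)
s(b) = -176 + sqrt(381 + b) (s(b) = sqrt(b + 381) - (-16)*(5 - 16) = sqrt(381 + b) - (-16)*(-11) = sqrt(381 + b) - 1*176 = sqrt(381 + b) - 176 = -176 + sqrt(381 + b))
(-2389421 + T(798, -842))*(s(-1526) - 369080) = (-2389421 + ((-842)**2 + 548*798))*((-176 + sqrt(381 - 1526)) - 369080) = (-2389421 + (708964 + 437304))*((-176 + sqrt(-1145)) - 369080) = (-2389421 + 1146268)*((-176 + I*sqrt(1145)) - 369080) = -1243153*(-369256 + I*sqrt(1145)) = 459041704168 - 1243153*I*sqrt(1145)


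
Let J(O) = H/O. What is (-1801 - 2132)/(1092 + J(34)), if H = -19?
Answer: -133722/37109 ≈ -3.6035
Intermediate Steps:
J(O) = -19/O
(-1801 - 2132)/(1092 + J(34)) = (-1801 - 2132)/(1092 - 19/34) = -3933/(1092 - 19*1/34) = -3933/(1092 - 19/34) = -3933/37109/34 = -3933*34/37109 = -133722/37109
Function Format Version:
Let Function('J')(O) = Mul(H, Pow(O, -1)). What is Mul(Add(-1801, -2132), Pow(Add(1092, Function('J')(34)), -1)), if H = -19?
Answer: Rational(-133722, 37109) ≈ -3.6035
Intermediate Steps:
Function('J')(O) = Mul(-19, Pow(O, -1))
Mul(Add(-1801, -2132), Pow(Add(1092, Function('J')(34)), -1)) = Mul(Add(-1801, -2132), Pow(Add(1092, Mul(-19, Pow(34, -1))), -1)) = Mul(-3933, Pow(Add(1092, Mul(-19, Rational(1, 34))), -1)) = Mul(-3933, Pow(Add(1092, Rational(-19, 34)), -1)) = Mul(-3933, Pow(Rational(37109, 34), -1)) = Mul(-3933, Rational(34, 37109)) = Rational(-133722, 37109)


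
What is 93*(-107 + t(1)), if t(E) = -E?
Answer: -10044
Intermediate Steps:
93*(-107 + t(1)) = 93*(-107 - 1*1) = 93*(-107 - 1) = 93*(-108) = -10044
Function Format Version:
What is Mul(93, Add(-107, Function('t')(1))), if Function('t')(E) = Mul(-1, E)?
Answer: -10044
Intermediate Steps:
Mul(93, Add(-107, Function('t')(1))) = Mul(93, Add(-107, Mul(-1, 1))) = Mul(93, Add(-107, -1)) = Mul(93, -108) = -10044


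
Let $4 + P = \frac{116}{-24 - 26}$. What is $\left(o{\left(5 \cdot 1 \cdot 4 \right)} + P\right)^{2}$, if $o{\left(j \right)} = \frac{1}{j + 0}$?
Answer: $\frac{393129}{10000} \approx 39.313$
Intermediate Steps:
$o{\left(j \right)} = \frac{1}{j}$
$P = - \frac{158}{25}$ ($P = -4 + \frac{116}{-24 - 26} = -4 + \frac{116}{-50} = -4 + 116 \left(- \frac{1}{50}\right) = -4 - \frac{58}{25} = - \frac{158}{25} \approx -6.32$)
$\left(o{\left(5 \cdot 1 \cdot 4 \right)} + P\right)^{2} = \left(\frac{1}{5 \cdot 1 \cdot 4} - \frac{158}{25}\right)^{2} = \left(\frac{1}{5 \cdot 4} - \frac{158}{25}\right)^{2} = \left(\frac{1}{20} - \frac{158}{25}\right)^{2} = \left(- \frac{627}{100}\right)^{2} = \frac{393129}{10000}$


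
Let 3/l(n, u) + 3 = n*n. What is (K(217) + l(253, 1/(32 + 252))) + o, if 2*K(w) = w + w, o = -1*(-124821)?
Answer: 8003182231/64006 ≈ 1.2504e+5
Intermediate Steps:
o = 124821
l(n, u) = 3/(-3 + n**2) (l(n, u) = 3/(-3 + n*n) = 3/(-3 + n**2))
K(w) = w (K(w) = (w + w)/2 = (2*w)/2 = w)
(K(217) + l(253, 1/(32 + 252))) + o = (217 + 3/(-3 + 253**2)) + 124821 = (217 + 3/(-3 + 64009)) + 124821 = (217 + 3/64006) + 124821 = 13889305/64006 + 124821 = 8003182231/64006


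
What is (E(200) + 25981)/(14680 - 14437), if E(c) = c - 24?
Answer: 8719/81 ≈ 107.64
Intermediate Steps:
E(c) = -24 + c
(E(200) + 25981)/(14680 - 14437) = ((-24 + 200) + 25981)/(14680 - 14437) = (176 + 25981)/243 = 26157*(1/243) = 8719/81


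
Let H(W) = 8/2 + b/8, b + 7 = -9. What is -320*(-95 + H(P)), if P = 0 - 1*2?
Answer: 29760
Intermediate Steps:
b = -16 (b = -7 - 9 = -16)
P = -2 (P = 0 - 2 = -2)
H(W) = 2 (H(W) = 8/2 - 16/8 = 8*(½) - 16*⅛ = 4 - 2 = 2)
-320*(-95 + H(P)) = -320*(-95 + 2) = -320*(-93) = 29760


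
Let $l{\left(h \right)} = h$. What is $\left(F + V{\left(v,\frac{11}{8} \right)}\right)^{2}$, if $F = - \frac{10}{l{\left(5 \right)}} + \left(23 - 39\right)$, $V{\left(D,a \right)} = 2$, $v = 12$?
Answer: $256$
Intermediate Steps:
$F = -18$ ($F = - \frac{10}{5} + \left(23 - 39\right) = \left(-10\right) \frac{1}{5} - 16 = -2 - 16 = -18$)
$\left(F + V{\left(v,\frac{11}{8} \right)}\right)^{2} = \left(-18 + 2\right)^{2} = \left(-16\right)^{2} = 256$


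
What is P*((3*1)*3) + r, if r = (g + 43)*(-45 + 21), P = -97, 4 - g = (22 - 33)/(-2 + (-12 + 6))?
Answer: -1968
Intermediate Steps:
g = 21/8 (g = 4 - (22 - 33)/(-2 + (-12 + 6)) = 4 - (-11)/(-2 - 6) = 4 - (-11)/(-8) = 4 - (-11)*(-1)/8 = 4 - 1*11/8 = 4 - 11/8 = 21/8 ≈ 2.6250)
r = -1095 (r = (21/8 + 43)*(-45 + 21) = (365/8)*(-24) = -1095)
P*((3*1)*3) + r = -97*3*1*3 - 1095 = -291*3 - 1095 = -97*9 - 1095 = -873 - 1095 = -1968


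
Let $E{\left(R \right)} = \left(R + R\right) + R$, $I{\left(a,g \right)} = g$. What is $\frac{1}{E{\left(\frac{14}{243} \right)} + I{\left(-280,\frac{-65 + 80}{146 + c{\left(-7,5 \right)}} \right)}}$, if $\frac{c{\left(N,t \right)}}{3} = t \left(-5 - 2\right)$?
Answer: $\frac{3321}{1789} \approx 1.8563$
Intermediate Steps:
$c{\left(N,t \right)} = - 21 t$ ($c{\left(N,t \right)} = 3 t \left(-5 - 2\right) = 3 t \left(-7\right) = 3 \left(- 7 t\right) = - 21 t$)
$E{\left(R \right)} = 3 R$ ($E{\left(R \right)} = 2 R + R = 3 R$)
$\frac{1}{E{\left(\frac{14}{243} \right)} + I{\left(-280,\frac{-65 + 80}{146 + c{\left(-7,5 \right)}} \right)}} = \frac{1}{3 \cdot \frac{14}{243} + \frac{-65 + 80}{146 - 105}} = \frac{1}{3 \cdot 14 \cdot \frac{1}{243} + \frac{15}{146 - 105}} = \frac{1}{3 \cdot \frac{14}{243} + \frac{15}{41}} = \frac{1}{\frac{14}{81} + 15 \cdot \frac{1}{41}} = \frac{1}{\frac{14}{81} + \frac{15}{41}} = \frac{1}{\frac{1789}{3321}} = \frac{3321}{1789}$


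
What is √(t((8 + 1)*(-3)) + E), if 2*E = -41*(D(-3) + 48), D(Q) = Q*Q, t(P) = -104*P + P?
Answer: 5*√258/2 ≈ 40.156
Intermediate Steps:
t(P) = -103*P
D(Q) = Q²
E = -2337/2 (E = (-41*((-3)² + 48))/2 = (-41*(9 + 48))/2 = (-41*57)/2 = (½)*(-2337) = -2337/2 ≈ -1168.5)
√(t((8 + 1)*(-3)) + E) = √(-103*(8 + 1)*(-3) - 2337/2) = √(-927*(-3) - 2337/2) = √(-103*(-27) - 2337/2) = √(2781 - 2337/2) = √(3225/2) = 5*√258/2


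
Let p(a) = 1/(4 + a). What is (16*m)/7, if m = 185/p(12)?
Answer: 47360/7 ≈ 6765.7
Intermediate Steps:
m = 2960 (m = 185/(1/(4 + 12)) = 185/(1/16) = 185*16 = 2960)
(16*m)/7 = (16*2960)/7 = 47360*(⅐) = 47360/7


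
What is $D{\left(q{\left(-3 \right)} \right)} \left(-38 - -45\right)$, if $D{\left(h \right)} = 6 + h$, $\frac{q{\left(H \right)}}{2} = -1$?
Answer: $28$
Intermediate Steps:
$q{\left(H \right)} = -2$ ($q{\left(H \right)} = 2 \left(-1\right) = -2$)
$D{\left(q{\left(-3 \right)} \right)} \left(-38 - -45\right) = \left(6 - 2\right) \left(-38 - -45\right) = 4 \left(-38 + 45\right) = 4 \cdot 7 = 28$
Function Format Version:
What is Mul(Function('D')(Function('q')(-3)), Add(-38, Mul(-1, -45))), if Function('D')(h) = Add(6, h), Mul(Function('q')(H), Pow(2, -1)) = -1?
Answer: 28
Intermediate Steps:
Function('q')(H) = -2 (Function('q')(H) = Mul(2, -1) = -2)
Mul(Function('D')(Function('q')(-3)), Add(-38, Mul(-1, -45))) = Mul(Add(6, -2), Add(-38, Mul(-1, -45))) = Mul(4, Add(-38, 45)) = Mul(4, 7) = 28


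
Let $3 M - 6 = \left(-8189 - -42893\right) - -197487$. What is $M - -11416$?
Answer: $88815$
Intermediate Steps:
$M = 77399$ ($M = 2 + \frac{\left(-8189 - -42893\right) - -197487}{3} = 2 + \frac{\left(-8189 + 42893\right) + 197487}{3} = 2 + \frac{34704 + 197487}{3} = 2 + \frac{1}{3} \cdot 232191 = 2 + 77397 = 77399$)
$M - -11416 = 77399 - -11416 = 77399 + 11416 = 88815$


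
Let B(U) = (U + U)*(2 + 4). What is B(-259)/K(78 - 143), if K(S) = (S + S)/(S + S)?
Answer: -3108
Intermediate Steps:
K(S) = 1 (K(S) = (2*S)/((2*S)) = (2*S)*(1/(2*S)) = 1)
B(U) = 12*U (B(U) = (2*U)*6 = 12*U)
B(-259)/K(78 - 143) = (12*(-259))/1 = -3108*1 = -3108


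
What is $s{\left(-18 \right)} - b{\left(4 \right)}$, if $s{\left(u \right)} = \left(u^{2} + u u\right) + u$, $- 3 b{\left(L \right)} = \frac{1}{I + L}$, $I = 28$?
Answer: $\frac{60481}{96} \approx 630.01$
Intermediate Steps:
$b{\left(L \right)} = - \frac{1}{3 \left(28 + L\right)}$
$s{\left(u \right)} = u + 2 u^{2}$ ($s{\left(u \right)} = \left(u^{2} + u^{2}\right) + u = 2 u^{2} + u = u + 2 u^{2}$)
$s{\left(-18 \right)} - b{\left(4 \right)} = - 18 \left(1 + 2 \left(-18\right)\right) - - \frac{1}{84 + 3 \cdot 4} = - 18 \left(1 - 36\right) - - \frac{1}{84 + 12} = \left(-18\right) \left(-35\right) - - \frac{1}{96} = 630 - \left(-1\right) \frac{1}{96} = 630 - - \frac{1}{96} = 630 + \frac{1}{96} = \frac{60481}{96}$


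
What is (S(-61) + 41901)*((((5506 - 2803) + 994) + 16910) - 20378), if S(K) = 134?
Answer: 9626015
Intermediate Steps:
(S(-61) + 41901)*((((5506 - 2803) + 994) + 16910) - 20378) = (134 + 41901)*((((5506 - 2803) + 994) + 16910) - 20378) = 42035*(((2703 + 994) + 16910) - 20378) = 42035*((3697 + 16910) - 20378) = 42035*(20607 - 20378) = 42035*229 = 9626015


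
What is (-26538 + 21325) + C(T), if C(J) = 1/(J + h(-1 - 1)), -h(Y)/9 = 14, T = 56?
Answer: -364911/70 ≈ -5213.0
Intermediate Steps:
h(Y) = -126 (h(Y) = -9*14 = -126)
C(J) = 1/(-126 + J) (C(J) = 1/(J - 126) = 1/(-126 + J))
(-26538 + 21325) + C(T) = (-26538 + 21325) + 1/(-126 + 56) = -5213 + 1/(-70) = -5213 - 1/70 = -364911/70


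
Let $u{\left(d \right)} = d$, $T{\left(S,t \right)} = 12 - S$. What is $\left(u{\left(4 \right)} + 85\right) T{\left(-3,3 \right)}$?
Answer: $1335$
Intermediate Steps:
$\left(u{\left(4 \right)} + 85\right) T{\left(-3,3 \right)} = \left(4 + 85\right) \left(12 - -3\right) = 89 \left(12 + 3\right) = 89 \cdot 15 = 1335$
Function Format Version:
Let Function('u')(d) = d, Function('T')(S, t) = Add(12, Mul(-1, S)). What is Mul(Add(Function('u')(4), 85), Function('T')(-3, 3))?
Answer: 1335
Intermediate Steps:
Mul(Add(Function('u')(4), 85), Function('T')(-3, 3)) = Mul(Add(4, 85), Add(12, Mul(-1, -3))) = Mul(89, Add(12, 3)) = Mul(89, 15) = 1335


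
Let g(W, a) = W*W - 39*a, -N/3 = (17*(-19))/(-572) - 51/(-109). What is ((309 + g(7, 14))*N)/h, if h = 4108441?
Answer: 533967/3766957051 ≈ 0.00014175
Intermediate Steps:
N = -193137/62348 (N = -3*((17*(-19))/(-572) - 51/(-109)) = -3*(-323*(-1/572) - 51*(-1/109)) = -3*(323/572 + 51/109) = -3*64379/62348 = -193137/62348 ≈ -3.0977)
g(W, a) = W² - 39*a
((309 + g(7, 14))*N)/h = ((309 + (7² - 39*14))*(-193137/62348))/4108441 = ((309 + (49 - 546))*(-193137/62348))*(1/4108441) = ((309 - 497)*(-193137/62348))*(1/4108441) = -188*(-193137/62348)*(1/4108441) = (9077439/15587)*(1/4108441) = 533967/3766957051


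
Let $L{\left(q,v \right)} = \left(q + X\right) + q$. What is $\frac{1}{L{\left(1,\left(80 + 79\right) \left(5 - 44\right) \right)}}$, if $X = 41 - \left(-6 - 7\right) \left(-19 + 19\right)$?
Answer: $\frac{1}{43} \approx 0.023256$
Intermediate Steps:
$X = 41$ ($X = 41 - \left(-13\right) 0 = 41 - 0 = 41 + 0 = 41$)
$L{\left(q,v \right)} = 41 + 2 q$ ($L{\left(q,v \right)} = \left(q + 41\right) + q = \left(41 + q\right) + q = 41 + 2 q$)
$\frac{1}{L{\left(1,\left(80 + 79\right) \left(5 - 44\right) \right)}} = \frac{1}{41 + 2 \cdot 1} = \frac{1}{41 + 2} = \frac{1}{43}$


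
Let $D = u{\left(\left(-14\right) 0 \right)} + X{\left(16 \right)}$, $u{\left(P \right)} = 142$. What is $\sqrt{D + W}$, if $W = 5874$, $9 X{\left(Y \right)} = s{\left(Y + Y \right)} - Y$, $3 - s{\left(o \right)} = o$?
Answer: $\sqrt{6011} \approx 77.531$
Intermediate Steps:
$s{\left(o \right)} = 3 - o$
$X{\left(Y \right)} = \frac{1}{3} - \frac{Y}{3}$ ($X{\left(Y \right)} = \frac{\left(3 - \left(Y + Y\right)\right) - Y}{9} = \frac{\left(3 - 2 Y\right) - Y}{9} = \frac{3 - 3 Y}{9} = \frac{1}{3} - \frac{Y}{3}$)
$D = 137$ ($D = 142 + \left(\frac{1}{3} - \frac{16}{3}\right) = 142 - 5 = 137$)
$\sqrt{D + W} = \sqrt{137 + 5874} = \sqrt{6011}$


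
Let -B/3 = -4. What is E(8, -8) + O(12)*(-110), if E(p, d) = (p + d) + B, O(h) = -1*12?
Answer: 1332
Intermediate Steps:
B = 12 (B = -3*(-4) = 12)
O(h) = -12
E(p, d) = 12 + d + p (E(p, d) = (p + d) + 12 = (d + p) + 12 = 12 + d + p)
E(8, -8) + O(12)*(-110) = (12 - 8 + 8) - 12*(-110) = 12 + 1320 = 1332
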